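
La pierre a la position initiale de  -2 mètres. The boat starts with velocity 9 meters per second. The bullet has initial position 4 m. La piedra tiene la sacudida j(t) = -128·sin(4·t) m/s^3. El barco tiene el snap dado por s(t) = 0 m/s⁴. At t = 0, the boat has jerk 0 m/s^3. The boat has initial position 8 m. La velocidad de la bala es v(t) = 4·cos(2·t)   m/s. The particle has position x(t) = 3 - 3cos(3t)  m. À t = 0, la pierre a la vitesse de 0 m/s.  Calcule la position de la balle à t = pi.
En partant de la vitesse v(t) = 4·cos(2·t), nous prenons 1 primitive. En prenant ∫v(t)dt et en appliquant x(0) = 4, nous trouvons x(t) = 2·sin(2·t) + 4. En utilisant x(t) = 2·sin(2·t) + 4 et en substituant t = pi, nous trouvons x = 4.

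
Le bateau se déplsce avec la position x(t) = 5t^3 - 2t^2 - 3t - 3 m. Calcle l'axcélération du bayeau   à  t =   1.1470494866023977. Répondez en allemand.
Wir müssen unsere Gleichung für die Position x(t) = 5·t^3 - 2·t^2 - 3·t - 3 2-mal ableiten. Die Ableitung von der Position ergibt die Geschwindigkeit: v(t) = 15·t^2 - 4·t - 3. Mit d/dt von v(t) finden wir a(t) = 30·t - 4. Aus der Gleichung für die Beschleunigung a(t) = 30·t - 4, setzen wir t = 1.1470494866023977 ein und erhalten a = 30.4114845980719.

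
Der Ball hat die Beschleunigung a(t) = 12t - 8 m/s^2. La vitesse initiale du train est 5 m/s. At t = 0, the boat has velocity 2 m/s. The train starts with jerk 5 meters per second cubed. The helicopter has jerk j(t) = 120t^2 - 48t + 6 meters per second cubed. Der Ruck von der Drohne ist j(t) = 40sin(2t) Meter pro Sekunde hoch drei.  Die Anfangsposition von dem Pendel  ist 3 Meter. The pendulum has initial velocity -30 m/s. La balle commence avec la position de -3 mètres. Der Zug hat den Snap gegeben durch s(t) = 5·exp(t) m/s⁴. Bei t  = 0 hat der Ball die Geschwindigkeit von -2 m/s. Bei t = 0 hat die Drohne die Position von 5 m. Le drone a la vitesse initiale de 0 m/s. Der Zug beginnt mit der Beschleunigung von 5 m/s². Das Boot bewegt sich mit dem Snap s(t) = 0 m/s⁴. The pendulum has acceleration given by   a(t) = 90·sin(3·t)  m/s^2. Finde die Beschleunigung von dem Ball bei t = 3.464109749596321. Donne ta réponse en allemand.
Wir haben die Beschleunigung a(t) = 12·t - 8. Durch Einsetzen von t = 3.464109749596321: a(3.464109749596321) = 33.5693169951559.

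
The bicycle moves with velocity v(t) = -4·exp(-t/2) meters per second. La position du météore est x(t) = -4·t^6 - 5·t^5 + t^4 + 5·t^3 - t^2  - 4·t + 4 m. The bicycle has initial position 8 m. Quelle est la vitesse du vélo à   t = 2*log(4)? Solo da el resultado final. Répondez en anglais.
The velocity at t = 2*log(4) is v = -1.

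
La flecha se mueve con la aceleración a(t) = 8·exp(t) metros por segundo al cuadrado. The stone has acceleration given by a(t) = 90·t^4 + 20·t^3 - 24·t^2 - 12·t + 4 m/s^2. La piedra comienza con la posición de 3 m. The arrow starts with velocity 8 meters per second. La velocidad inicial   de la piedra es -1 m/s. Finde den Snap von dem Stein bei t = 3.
Wir müssen unsere Gleichung für die Beschleunigung a(t) = 90·t^4 + 20·t^3 - 24·t^2 - 12·t + 4 2-mal ableiten. Durch Ableiten von der Beschleunigung erhalten wir den Ruck: j(t) = 360·t^3 + 60·t^2 - 48·t - 12. Die Ableitung von dem Ruck ergibt den Snap: s(t) = 1080·t^2 + 120·t - 48. Mit s(t) = 1080·t^2 + 120·t - 48 und Einsetzen von t = 3, finden wir s = 10032.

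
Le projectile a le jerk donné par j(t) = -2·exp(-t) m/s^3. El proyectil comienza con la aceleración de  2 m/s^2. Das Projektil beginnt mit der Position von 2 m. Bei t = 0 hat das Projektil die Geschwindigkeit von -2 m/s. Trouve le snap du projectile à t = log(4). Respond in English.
Starting from jerk j(t) = -2·exp(-t), we take 1 derivative. The derivative of jerk gives snap: s(t) = 2·exp(-t). Using s(t) = 2·exp(-t) and substituting t = log(4), we find s = 1/2.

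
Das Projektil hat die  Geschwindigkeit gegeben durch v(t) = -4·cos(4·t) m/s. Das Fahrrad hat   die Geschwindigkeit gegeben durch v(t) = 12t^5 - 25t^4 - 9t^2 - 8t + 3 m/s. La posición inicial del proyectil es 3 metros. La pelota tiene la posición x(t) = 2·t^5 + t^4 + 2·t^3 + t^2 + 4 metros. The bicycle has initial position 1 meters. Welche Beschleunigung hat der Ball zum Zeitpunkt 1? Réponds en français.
En partant de la position x(t) = 2·t^5 + t^4 + 2·t^3 + t^2 + 4, nous prenons 2 dérivées. En dérivant la position, nous obtenons la vitesse: v(t) = 10·t^4 + 4·t^3 + 6·t^2 + 2·t. La dérivée de la vitesse donne l'accélération: a(t) = 40·t^3 + 12·t^2 + 12·t + 2. En utilisant a(t) = 40·t^3 + 12·t^2 + 12·t + 2 et en substituant t = 1, nous trouvons a = 66.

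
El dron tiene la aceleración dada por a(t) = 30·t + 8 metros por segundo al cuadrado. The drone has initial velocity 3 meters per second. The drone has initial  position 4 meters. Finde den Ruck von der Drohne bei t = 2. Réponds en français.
Pour résoudre ceci, nous devons prendre 1 dérivée de notre équation de l'accélération a(t) = 30·t + 8. La dérivée de l'accélération donne le jerk: j(t) = 30. En utilisant j(t) = 30 et en substituant t = 2, nous trouvons j = 30.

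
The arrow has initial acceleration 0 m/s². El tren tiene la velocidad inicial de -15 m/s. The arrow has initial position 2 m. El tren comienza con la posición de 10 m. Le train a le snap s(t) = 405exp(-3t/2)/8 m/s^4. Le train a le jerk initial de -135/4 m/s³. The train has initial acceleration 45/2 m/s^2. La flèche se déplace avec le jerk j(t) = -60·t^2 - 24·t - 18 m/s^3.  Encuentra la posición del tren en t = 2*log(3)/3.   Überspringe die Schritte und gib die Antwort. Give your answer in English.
The position at t = 2*log(3)/3 is x = 10/3.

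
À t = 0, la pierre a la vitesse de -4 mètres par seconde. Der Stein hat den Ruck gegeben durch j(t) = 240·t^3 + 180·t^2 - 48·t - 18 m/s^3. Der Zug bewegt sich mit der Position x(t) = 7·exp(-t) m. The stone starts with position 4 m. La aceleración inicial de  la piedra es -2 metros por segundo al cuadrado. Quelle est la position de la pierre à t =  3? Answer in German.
Ausgehend von dem Ruck j(t) = 240·t^3 + 180·t^2 - 48·t - 18, nehmen wir 3 Stammfunktionen. Die Stammfunktion von dem Ruck, mit a(0) = -2, ergibt die Beschleunigung: a(t) = 60·t^4 + 60·t^3 - 24·t^2 - 18·t - 2. Die Stammfunktion von der Beschleunigung ist die Geschwindigkeit. Mit v(0) = -4 erhalten wir v(t) = 12·t^5 + 15·t^4 - 8·t^3 - 9·t^2 - 2·t - 4. Mit ∫v(t)dt und Anwendung von x(0) = 4, finden wir x(t) = 2·t^6 + 3·t^5 - 2·t^4 - 3·t^3 - t^2 - 4·t + 4. Wir haben die Position x(t) = 2·t^6 + 3·t^5 - 2·t^4 - 3·t^3 - t^2 - 4·t + 4. Durch Einsetzen von t = 3: x(3) = 1927.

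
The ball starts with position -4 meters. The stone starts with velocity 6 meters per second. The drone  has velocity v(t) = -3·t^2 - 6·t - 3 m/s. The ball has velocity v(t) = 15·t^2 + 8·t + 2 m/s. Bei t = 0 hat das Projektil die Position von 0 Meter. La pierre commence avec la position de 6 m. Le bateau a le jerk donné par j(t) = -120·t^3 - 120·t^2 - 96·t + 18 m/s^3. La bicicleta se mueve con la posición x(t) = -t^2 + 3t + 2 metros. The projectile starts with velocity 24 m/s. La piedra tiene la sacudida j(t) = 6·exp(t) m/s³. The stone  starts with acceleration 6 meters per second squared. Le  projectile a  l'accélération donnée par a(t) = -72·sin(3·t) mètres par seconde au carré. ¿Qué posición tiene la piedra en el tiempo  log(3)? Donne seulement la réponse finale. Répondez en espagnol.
La respuesta es 18.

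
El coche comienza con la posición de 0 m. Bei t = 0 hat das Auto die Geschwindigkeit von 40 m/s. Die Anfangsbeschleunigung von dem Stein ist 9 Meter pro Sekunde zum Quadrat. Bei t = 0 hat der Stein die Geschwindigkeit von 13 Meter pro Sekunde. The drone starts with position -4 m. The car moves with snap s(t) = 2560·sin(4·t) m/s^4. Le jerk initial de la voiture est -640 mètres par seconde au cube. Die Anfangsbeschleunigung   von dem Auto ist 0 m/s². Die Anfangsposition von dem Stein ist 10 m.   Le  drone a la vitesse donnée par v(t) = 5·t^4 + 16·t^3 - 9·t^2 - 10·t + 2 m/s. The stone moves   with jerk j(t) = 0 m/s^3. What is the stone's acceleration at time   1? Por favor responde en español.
Necesitamos integrar nuestra ecuación de la sacudida j(t) = 0 1 vez. La integral de la sacudida, con a(0) = 9, da la aceleración: a(t) = 9. Tenemos la aceleración a(t) = 9. Sustituyendo t = 1: a(1) = 9.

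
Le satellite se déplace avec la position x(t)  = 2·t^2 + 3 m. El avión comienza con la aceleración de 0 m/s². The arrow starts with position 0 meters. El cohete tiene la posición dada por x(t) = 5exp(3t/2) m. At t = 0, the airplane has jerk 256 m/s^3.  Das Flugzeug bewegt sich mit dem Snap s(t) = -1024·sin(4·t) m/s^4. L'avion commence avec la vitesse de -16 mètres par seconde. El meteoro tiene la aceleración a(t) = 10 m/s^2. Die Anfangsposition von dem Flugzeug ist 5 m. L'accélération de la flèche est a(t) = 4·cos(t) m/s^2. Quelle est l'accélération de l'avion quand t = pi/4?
En partant du snap s(t) = -1024·sin(4·t), nous prenons 2 intégrales. En intégrant le snap et en utilisant la condition initiale j(0) = 256, nous obtenons j(t) = 256·cos(4·t). En intégrant le jerk et en utilisant la condition initiale a(0) = 0, nous obtenons a(t) = 64·sin(4·t). De l'équation de l'accélération a(t) = 64·sin(4·t), nous substituons t = pi/4 pour obtenir a = 0.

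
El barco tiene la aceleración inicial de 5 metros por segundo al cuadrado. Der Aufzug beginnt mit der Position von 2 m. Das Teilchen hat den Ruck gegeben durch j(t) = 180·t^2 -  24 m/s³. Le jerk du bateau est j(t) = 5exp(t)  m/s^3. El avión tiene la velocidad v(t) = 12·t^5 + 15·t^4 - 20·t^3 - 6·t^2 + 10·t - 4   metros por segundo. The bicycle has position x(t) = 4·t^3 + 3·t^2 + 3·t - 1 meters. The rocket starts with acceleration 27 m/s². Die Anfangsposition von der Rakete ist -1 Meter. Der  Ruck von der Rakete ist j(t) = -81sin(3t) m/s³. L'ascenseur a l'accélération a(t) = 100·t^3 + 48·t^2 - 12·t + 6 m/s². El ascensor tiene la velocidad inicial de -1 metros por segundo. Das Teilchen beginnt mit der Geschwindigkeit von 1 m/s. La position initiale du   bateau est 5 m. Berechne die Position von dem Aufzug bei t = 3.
Um dies zu lösen, müssen wir 2 Stammfunktionen unserer Gleichung für die Beschleunigung a(t) = 100·t^3 + 48·t^2 - 12·t + 6 finden. Die Stammfunktion von der Beschleunigung ist die Geschwindigkeit. Mit v(0) = -1 erhalten wir v(t) = 25·t^4 + 16·t^3 - 6·t^2 + 6·t - 1. Die Stammfunktion von der Geschwindigkeit ist die Position. Mit x(0) = 2 erhalten wir x(t) = 5·t^5 + 4·t^4 - 2·t^3 + 3·t^2 - t + 2. Mit x(t) = 5·t^5 + 4·t^4 - 2·t^3 + 3·t^2 - t + 2 und Einsetzen von t = 3, finden wir x = 1511.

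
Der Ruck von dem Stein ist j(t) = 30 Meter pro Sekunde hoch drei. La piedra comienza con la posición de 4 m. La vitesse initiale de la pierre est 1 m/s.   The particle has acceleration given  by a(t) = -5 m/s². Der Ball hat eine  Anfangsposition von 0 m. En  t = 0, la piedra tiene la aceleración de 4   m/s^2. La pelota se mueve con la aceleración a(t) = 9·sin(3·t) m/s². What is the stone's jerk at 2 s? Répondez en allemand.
Mit j(t) = 30 und Einsetzen von t = 2, finden wir j = 30.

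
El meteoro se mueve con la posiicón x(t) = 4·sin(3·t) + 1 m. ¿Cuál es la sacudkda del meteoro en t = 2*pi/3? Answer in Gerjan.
Um dies zu lösen, müssen wir 3 Ableitungen unserer Gleichung für die Position x(t) = 4·sin(3·t) + 1 nehmen. Durch Ableiten von der Position erhalten wir die Geschwindigkeit: v(t) = 12·cos(3·t). Durch Ableiten von der Geschwindigkeit erhalten wir die Beschleunigung: a(t) = -36·sin(3·t). Durch Ableiten von der Beschleunigung erhalten wir den Ruck: j(t) = -108·cos(3·t). Mit j(t) = -108·cos(3·t) und Einsetzen von t = 2*pi/3, finden wir j = -108.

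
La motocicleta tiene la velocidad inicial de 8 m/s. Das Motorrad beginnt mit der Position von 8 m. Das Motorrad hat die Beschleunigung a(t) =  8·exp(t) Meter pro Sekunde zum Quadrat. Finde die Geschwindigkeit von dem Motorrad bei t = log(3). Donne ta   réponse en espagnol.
Necesitamos integrar nuestra ecuación de la aceleración a(t) = 8·exp(t) 1 vez. Integrando la aceleración y usando la condición inicial v(0) = 8, obtenemos v(t) = 8·exp(t). De la ecuación de la velocidad v(t) = 8·exp(t), sustituimos t = log(3) para obtener v = 24.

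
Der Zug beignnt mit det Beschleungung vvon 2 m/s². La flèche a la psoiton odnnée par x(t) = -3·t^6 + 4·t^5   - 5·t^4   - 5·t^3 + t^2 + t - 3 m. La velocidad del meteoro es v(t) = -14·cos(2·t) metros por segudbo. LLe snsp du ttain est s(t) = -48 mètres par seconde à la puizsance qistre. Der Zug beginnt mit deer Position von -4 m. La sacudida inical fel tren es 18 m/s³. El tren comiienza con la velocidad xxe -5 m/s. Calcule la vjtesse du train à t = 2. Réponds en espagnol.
Para resolver esto, necesitamos tomar 3 antiderivadas de nuestra ecuación del snap s(t) = -48. Integrando el snap y usando la condición inicial j(0) = 18, obtenemos j(t) = 18 - 48·t. La antiderivada de la sacudida es la aceleración. Usando a(0) = 2, obtenemos a(t) = -24·t^2 + 18·t + 2. La antiderivada de la aceleración es la velocidad. Usando v(0) = -5, obtenemos v(t) = -8·t^3 + 9·t^2 + 2·t - 5. Tenemos la velocidad v(t) = -8·t^3 + 9·t^2 + 2·t - 5. Sustituyendo t = 2: v(2) = -29.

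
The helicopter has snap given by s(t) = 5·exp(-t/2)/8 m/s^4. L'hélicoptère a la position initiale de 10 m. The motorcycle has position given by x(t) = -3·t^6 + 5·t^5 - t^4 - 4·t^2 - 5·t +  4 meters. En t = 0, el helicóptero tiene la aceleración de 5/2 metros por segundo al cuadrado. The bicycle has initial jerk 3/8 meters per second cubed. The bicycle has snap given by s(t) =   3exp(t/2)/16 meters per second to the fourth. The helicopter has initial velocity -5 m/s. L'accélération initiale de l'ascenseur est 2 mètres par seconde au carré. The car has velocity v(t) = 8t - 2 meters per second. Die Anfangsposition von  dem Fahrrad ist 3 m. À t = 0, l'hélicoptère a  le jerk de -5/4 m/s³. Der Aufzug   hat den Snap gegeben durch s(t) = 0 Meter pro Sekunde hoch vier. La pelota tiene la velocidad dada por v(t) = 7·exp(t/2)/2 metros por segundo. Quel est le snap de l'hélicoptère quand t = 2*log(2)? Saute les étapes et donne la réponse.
La réponse est 5/16.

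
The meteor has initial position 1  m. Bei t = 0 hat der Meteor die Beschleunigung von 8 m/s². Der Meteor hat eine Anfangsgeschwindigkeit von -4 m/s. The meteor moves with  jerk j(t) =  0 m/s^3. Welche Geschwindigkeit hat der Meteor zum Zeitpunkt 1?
Wir müssen unsere Gleichung für den Ruck j(t) = 0 2-mal integrieren. Durch Integration von dem Ruck und Verwendung der Anfangsbedingung a(0) = 8, erhalten wir a(t) = 8. Mit ∫a(t)dt und Anwendung von v(0) = -4, finden wir v(t) = 8·t - 4. Aus der Gleichung für die Geschwindigkeit v(t) = 8·t - 4, setzen wir t = 1 ein und erhalten v = 4.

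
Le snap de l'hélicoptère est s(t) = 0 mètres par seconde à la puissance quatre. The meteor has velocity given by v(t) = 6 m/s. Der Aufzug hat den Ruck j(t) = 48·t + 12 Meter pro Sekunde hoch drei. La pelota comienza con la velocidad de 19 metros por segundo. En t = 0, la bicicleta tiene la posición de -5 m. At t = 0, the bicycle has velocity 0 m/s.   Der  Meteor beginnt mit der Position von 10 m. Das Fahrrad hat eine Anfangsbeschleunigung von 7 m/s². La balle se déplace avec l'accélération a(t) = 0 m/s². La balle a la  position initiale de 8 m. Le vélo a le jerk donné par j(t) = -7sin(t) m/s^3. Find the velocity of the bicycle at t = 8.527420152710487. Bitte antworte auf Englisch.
Starting from jerk j(t) = -7·sin(t), we take 2 antiderivatives. Finding the integral of j(t) and using a(0) = 7: a(t) = 7·cos(t). Integrating acceleration and using the initial condition v(0) = 0, we get v(t) = 7·sin(t). From the given velocity equation v(t) = 7·sin(t), we substitute t = 8.527420152710487 to get v = 5.47177235093300.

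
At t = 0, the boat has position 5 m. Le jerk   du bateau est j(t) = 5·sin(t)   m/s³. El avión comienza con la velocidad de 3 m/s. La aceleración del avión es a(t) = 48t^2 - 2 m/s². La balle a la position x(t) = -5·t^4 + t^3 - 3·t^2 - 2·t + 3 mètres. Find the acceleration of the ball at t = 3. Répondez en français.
Nous devons dériver notre équation de la position x(t) = -5·t^4 + t^3 - 3·t^2 - 2·t + 3 2 fois. En prenant d/dt de x(t), nous trouvons v(t) = -20·t^3 + 3·t^2 - 6·t - 2. La dérivée de la vitesse donne l'accélération: a(t) = -60·t^2 + 6·t - 6. Nous avons l'accélération a(t) = -60·t^2 + 6·t - 6. En substituant t = 3: a(3) = -528.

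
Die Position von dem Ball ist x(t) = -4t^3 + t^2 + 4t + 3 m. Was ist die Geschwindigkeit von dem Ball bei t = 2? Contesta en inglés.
To solve this, we need to take 1 derivative of our position equation x(t) = -4·t^3 + t^2 + 4·t + 3. Taking d/dt of x(t), we find v(t) = -12·t^2 + 2·t + 4. From the given velocity equation v(t) = -12·t^2 + 2·t + 4, we substitute t = 2 to get v = -40.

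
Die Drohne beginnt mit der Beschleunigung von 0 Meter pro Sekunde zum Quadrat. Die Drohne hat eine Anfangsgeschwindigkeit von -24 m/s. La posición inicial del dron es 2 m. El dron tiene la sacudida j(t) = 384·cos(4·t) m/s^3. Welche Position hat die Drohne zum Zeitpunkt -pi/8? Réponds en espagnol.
Debemos encontrar la integral de nuestra ecuación de la sacudida j(t) = 384·cos(4·t) 3 veces. Tomando ∫j(t)dt y aplicando a(0) = 0, encontramos a(t) = 96·sin(4·t). Integrando la aceleración y usando la condición inicial v(0) = -24, obtenemos v(t) = -24·cos(4·t). La integral de la velocidad es la posición. Usando x(0) = 2, obtenemos x(t) = 2 - 6·sin(4·t). Tenemos la posición x(t) = 2 - 6·sin(4·t). Sustituyendo t = -pi/8: x(-pi/8) = 8.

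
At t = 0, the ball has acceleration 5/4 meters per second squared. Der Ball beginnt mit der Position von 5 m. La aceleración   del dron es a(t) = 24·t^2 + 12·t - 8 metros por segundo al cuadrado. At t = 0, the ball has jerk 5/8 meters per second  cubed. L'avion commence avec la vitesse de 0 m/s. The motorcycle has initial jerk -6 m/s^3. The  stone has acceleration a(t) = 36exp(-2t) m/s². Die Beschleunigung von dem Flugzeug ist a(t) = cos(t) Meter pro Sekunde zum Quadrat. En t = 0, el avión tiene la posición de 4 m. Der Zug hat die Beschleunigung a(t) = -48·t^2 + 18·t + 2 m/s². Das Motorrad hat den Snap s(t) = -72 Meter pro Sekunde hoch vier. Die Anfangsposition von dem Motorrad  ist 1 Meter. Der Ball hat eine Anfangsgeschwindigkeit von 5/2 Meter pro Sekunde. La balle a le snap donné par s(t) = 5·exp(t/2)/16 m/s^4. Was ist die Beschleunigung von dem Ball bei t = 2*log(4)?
Ausgehend von dem Snap s(t) = 5·exp(t/2)/16, nehmen wir 2 Stammfunktionen. Mit ∫s(t)dt und Anwendung von j(0) = 5/8, finden wir j(t) = 5·exp(t/2)/8. Durch Integration von dem Ruck und Verwendung der Anfangsbedingung a(0) = 5/4, erhalten wir a(t) = 5·exp(t/2)/4. Aus der Gleichung für die Beschleunigung a(t) = 5·exp(t/2)/4, setzen wir t = 2*log(4) ein und erhalten a = 5.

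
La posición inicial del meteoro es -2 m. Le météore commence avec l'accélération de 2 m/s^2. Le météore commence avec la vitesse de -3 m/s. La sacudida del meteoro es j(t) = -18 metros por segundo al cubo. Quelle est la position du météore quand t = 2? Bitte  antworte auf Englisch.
Starting from jerk j(t) = -18, we take 3 antiderivatives. The integral of jerk, with a(0) = 2, gives acceleration: a(t) = 2 - 18·t. Integrating acceleration and using the initial condition v(0) = -3, we get v(t) = -9·t^2 + 2·t - 3. Integrating velocity and using the initial condition x(0) = -2, we get x(t) = -3·t^3 + t^2 - 3·t - 2. From the given position equation x(t) = -3·t^3 + t^2 - 3·t - 2, we substitute t = 2 to get x = -28.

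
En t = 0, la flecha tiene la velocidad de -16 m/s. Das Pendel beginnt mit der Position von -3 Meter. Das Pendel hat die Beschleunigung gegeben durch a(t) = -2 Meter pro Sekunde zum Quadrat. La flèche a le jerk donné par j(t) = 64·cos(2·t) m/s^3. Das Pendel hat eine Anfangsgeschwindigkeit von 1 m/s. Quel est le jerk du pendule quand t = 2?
En partant de l'accélération a(t) = -2, nous prenons 1 dérivée. La dérivée de l'accélération donne le jerk: j(t) = 0. En utilisant j(t) = 0 et en substituant t = 2, nous trouvons j = 0.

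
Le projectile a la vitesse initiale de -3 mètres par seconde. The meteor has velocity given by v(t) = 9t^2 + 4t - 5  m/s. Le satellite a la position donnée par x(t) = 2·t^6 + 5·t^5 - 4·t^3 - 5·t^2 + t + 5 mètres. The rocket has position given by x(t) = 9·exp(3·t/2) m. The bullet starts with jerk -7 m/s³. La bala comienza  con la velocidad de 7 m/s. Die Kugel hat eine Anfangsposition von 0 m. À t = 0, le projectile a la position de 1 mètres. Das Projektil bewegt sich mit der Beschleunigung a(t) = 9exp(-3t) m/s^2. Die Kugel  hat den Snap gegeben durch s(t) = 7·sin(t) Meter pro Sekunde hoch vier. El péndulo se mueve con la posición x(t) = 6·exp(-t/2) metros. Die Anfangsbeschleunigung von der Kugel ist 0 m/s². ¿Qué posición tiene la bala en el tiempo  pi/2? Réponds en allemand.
Wir müssen unsere Gleichung für den Snap s(t) = 7·sin(t) 4-mal integrieren. Mit ∫s(t)dt und Anwendung von j(0) = -7, finden wir j(t) = -7·cos(t). Durch Integration von dem Ruck und Verwendung der Anfangsbedingung a(0) = 0, erhalten wir a(t) = -7·sin(t). Mit ∫a(t)dt und Anwendung von v(0) = 7, finden wir v(t) = 7·cos(t). Mit ∫v(t)dt und Anwendung von x(0) = 0, finden wir x(t) = 7·sin(t). Aus der Gleichung für die Position x(t) = 7·sin(t), setzen wir t = pi/2 ein und erhalten x = 7.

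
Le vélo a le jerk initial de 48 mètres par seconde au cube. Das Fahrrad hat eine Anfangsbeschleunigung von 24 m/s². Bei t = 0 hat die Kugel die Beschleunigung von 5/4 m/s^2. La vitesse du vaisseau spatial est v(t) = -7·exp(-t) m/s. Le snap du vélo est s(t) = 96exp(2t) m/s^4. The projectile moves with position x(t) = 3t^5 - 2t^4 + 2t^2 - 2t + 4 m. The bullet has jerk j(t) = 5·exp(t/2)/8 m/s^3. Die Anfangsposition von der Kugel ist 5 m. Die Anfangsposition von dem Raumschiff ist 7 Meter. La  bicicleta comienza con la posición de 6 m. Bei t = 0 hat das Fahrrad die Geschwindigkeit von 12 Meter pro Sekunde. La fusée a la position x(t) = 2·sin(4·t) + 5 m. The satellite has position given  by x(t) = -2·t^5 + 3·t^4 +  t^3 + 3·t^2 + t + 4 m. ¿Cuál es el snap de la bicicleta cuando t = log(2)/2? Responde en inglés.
We have snap s(t) = 96·exp(2·t). Substituting t = log(2)/2: s(log(2)/2) = 192.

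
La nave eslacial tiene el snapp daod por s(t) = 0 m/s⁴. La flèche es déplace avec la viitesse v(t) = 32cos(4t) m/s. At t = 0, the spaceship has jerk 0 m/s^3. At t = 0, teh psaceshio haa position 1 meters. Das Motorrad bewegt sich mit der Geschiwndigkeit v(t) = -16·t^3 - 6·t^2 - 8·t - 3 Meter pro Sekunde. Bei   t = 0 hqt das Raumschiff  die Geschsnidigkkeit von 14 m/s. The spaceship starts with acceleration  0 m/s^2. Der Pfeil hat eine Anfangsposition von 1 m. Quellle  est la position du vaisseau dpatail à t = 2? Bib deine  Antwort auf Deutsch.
Um dies zu lösen, müssen wir 4 Integrale unserer Gleichung für den Snap s(t) = 0 finden. Mit ∫s(t)dt und Anwendung von j(0) = 0, finden wir j(t) = 0. Durch Integration von dem Ruck und Verwendung der Anfangsbedingung a(0) = 0, erhalten wir a(t) = 0. Das Integral von der Beschleunigung ist die Geschwindigkeit. Mit v(0) = 14 erhalten wir v(t) = 14. Das Integral von der Geschwindigkeit, mit x(0) = 1, ergibt die Position: x(t) = 14·t + 1. Wir haben die Position x(t) = 14·t + 1. Durch Einsetzen von t = 2: x(2) = 29.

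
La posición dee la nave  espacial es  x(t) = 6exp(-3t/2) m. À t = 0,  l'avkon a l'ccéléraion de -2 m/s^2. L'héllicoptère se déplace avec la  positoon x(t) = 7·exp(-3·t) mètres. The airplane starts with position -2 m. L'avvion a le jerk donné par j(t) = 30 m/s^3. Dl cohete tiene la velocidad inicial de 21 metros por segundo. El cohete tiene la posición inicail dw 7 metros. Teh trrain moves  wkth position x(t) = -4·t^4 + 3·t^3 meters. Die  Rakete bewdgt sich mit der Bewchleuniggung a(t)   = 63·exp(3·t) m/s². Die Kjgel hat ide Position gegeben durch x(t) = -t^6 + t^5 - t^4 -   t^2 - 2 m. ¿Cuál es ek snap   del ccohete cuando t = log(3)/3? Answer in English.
Starting from acceleration a(t) = 63·exp(3·t), we take 2 derivatives. Differentiating acceleration, we get jerk: j(t) = 189·exp(3·t). Differentiating jerk, we get snap: s(t) = 567·exp(3·t). Using s(t) = 567·exp(3·t) and substituting t = log(3)/3, we find s = 1701.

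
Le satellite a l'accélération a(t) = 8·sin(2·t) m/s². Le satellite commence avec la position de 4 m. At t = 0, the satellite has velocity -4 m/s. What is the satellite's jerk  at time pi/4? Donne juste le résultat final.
The answer is 0.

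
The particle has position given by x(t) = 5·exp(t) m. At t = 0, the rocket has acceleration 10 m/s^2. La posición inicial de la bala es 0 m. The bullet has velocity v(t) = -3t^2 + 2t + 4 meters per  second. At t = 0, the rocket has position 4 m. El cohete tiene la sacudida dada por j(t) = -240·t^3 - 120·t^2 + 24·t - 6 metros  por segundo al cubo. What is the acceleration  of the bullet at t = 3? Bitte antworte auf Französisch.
En partant de la vitesse v(t) = -3·t^2 + 2·t + 4, nous prenons 1 dérivée. En prenant d/dt de v(t), nous trouvons a(t) = 2 - 6·t. En utilisant a(t) = 2 - 6·t et en substituant t = 3, nous trouvons a = -16.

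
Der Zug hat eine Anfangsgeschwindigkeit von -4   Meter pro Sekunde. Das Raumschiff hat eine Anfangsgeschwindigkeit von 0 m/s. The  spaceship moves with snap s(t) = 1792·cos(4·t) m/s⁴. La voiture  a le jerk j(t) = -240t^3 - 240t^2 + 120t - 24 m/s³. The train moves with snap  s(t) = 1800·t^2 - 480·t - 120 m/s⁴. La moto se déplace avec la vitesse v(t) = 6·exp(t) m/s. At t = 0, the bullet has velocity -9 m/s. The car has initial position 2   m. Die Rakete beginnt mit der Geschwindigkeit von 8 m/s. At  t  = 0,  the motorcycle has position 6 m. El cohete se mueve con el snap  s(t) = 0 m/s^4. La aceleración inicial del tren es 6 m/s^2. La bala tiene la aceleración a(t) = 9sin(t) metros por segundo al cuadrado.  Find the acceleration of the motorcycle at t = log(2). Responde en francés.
Nous devons dériver notre équation de la vitesse v(t) = 6·exp(t) 1 fois. La dérivée de la vitesse donne l'accélération: a(t) = 6·exp(t). De l'équation de l'accélération a(t) = 6·exp(t), nous substituons t = log(2) pour obtenir a = 12.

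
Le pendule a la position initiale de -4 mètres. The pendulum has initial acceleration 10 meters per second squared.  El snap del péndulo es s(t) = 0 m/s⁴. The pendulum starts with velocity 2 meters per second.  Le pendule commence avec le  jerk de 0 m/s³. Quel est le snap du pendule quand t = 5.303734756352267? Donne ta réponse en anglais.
From the given snap equation s(t) = 0, we substitute t = 5.303734756352267 to get s = 0.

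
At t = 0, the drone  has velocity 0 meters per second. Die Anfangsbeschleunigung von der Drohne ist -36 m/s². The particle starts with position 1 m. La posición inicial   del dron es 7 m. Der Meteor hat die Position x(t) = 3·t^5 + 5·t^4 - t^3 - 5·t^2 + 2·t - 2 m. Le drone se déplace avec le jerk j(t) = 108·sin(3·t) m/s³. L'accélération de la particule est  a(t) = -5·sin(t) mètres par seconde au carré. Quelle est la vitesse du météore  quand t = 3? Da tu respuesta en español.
Para resolver esto, necesitamos tomar 1 derivada de nuestra ecuación de la posición x(t) = 3·t^5 + 5·t^4 - t^3 - 5·t^2 + 2·t - 2. La derivada de la posición da la velocidad: v(t) = 15·t^4 + 20·t^3 - 3·t^2 - 10·t + 2. De la ecuación de la velocidad v(t) = 15·t^4 + 20·t^3 - 3·t^2 - 10·t + 2, sustituimos t = 3 para obtener v = 1700.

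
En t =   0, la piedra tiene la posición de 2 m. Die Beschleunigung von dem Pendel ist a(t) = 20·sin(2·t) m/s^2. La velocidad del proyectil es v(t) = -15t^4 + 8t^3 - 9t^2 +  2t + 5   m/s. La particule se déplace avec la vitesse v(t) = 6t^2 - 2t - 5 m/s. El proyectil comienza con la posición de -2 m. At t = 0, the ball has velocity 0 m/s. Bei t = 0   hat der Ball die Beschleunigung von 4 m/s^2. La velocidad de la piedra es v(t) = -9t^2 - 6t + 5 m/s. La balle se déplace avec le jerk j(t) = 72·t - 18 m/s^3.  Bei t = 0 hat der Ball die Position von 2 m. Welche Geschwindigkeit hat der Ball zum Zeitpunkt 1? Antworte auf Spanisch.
Para resolver esto, necesitamos tomar 2 integrales de nuestra ecuación de la sacudida j(t) = 72·t - 18. La integral de la sacudida es la aceleración. Usando a(0) = 4, obtenemos a(t) = 36·t^2 - 18·t + 4. La integral de la aceleración, con v(0) = 0, da la velocidad: v(t) = t·(12·t^2 - 9·t + 4). Tenemos la velocidad v(t) = t·(12·t^2 - 9·t + 4). Sustituyendo t = 1: v(1) = 7.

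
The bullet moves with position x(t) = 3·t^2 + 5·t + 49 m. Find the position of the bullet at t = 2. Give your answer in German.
Wir haben die Position x(t) = 3·t^2 + 5·t + 49. Durch Einsetzen von t = 2: x(2) = 71.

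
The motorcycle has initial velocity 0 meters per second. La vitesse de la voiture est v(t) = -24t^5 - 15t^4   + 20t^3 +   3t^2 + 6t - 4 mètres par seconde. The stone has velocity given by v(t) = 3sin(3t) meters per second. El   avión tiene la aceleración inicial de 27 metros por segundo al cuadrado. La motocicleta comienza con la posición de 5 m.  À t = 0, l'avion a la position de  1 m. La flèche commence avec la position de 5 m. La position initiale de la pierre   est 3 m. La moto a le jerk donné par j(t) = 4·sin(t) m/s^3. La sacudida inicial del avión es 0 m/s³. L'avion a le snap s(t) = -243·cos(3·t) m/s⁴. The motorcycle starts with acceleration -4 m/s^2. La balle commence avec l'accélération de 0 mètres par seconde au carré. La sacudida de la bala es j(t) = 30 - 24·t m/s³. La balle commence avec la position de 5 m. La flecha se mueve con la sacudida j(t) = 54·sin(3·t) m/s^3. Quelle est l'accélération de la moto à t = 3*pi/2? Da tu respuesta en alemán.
Um dies zu lösen, müssen wir 1 Integral unserer Gleichung für den Ruck j(t) = 4·sin(t) finden. Mit ∫j(t)dt und Anwendung von a(0) = -4, finden wir a(t) = -4·cos(t). Aus der Gleichung für die Beschleunigung a(t) = -4·cos(t), setzen wir t = 3*pi/2 ein und erhalten a = 0.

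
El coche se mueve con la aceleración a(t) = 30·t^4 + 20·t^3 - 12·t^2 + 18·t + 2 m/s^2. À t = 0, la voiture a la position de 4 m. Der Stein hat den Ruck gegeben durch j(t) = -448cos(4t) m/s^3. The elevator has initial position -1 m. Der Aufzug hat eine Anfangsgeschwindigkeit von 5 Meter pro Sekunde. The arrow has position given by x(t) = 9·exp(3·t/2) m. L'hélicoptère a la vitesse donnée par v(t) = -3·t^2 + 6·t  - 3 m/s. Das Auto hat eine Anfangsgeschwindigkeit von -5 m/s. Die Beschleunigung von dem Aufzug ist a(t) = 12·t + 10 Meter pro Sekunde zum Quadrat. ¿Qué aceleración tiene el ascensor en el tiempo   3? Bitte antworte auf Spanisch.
Tenemos la aceleración a(t) = 12·t + 10. Sustituyendo t = 3: a(3) = 46.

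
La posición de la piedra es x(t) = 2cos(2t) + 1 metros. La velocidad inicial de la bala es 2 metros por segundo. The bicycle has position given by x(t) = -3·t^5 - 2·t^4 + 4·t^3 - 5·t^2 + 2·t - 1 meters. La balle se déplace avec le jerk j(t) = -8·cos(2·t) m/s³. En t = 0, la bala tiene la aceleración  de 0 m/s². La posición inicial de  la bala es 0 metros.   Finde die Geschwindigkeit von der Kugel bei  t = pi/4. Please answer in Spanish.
Debemos encontrar la antiderivada de nuestra ecuación de la sacudida j(t) = -8·cos(2·t) 2 veces. Tomando ∫j(t)dt y aplicando a(0) = 0, encontramos a(t) = -4·sin(2·t). La integral de la aceleración, con v(0) = 2, da la velocidad: v(t) = 2·cos(2·t). De la ecuación de la velocidad v(t) = 2·cos(2·t), sustituimos t = pi/4 para obtener v = 0.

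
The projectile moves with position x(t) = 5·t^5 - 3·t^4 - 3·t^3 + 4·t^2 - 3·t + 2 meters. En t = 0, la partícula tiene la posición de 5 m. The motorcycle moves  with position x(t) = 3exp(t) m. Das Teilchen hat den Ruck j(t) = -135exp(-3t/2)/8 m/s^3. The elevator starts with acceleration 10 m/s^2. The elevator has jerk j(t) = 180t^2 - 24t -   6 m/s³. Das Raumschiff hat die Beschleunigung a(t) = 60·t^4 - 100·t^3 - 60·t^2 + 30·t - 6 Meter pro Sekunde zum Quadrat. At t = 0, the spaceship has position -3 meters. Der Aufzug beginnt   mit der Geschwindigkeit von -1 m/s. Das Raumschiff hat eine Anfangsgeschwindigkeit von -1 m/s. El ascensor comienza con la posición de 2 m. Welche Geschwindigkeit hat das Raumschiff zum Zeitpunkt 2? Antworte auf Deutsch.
Wir müssen unsere Gleichung für die Beschleunigung a(t) = 60·t^4 - 100·t^3 - 60·t^2 + 30·t - 6 1-mal integrieren. Durch Integration von der Beschleunigung und Verwendung der Anfangsbedingung v(0) = -1, erhalten wir v(t) = 12·t^5 - 25·t^4 - 20·t^3 + 15·t^2 - 6·t - 1. Aus der Gleichung für die Geschwindigkeit v(t) = 12·t^5 - 25·t^4 - 20·t^3 + 15·t^2 - 6·t - 1, setzen wir t = 2 ein und erhalten v = -129.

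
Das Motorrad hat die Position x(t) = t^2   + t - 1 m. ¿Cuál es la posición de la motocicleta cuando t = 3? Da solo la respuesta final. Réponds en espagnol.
En t = 3, x = 11.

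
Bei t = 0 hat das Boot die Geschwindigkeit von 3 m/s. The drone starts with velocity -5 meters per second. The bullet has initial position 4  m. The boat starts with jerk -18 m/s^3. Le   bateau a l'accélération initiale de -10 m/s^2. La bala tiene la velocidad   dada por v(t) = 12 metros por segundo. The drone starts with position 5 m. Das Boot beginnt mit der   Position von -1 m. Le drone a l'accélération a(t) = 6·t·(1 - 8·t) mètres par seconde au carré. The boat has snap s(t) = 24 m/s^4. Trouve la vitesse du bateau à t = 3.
Pour résoudre ceci, nous devons prendre 3 primitives de notre équation du snap s(t) = 24. En intégrant le snap et en utilisant la condition initiale j(0) = -18, nous obtenons j(t) = 24·t - 18. En prenant ∫j(t)dt et en appliquant a(0) = -10, nous trouvons a(t) = 12·t^2 - 18·t - 10. La primitive de l'accélération, avec v(0) = 3, donne la vitesse: v(t) = 4·t^3 - 9·t^2 - 10·t + 3. De l'équation de la vitesse v(t) = 4·t^3 - 9·t^2 - 10·t + 3, nous substituons t = 3 pour obtenir v = 0.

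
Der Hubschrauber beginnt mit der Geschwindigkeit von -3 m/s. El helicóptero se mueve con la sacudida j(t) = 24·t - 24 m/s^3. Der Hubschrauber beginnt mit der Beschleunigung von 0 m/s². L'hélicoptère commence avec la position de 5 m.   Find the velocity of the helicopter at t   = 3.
To find the answer, we compute 2 integrals of j(t) = 24·t - 24. Finding the antiderivative of j(t) and using a(0) = 0: a(t) = 12·t·(t - 2). Integrating acceleration and using the initial condition v(0) = -3, we get v(t) = 4·t^3 - 12·t^2 - 3. From the given velocity equation v(t) = 4·t^3 - 12·t^2 - 3, we substitute t = 3 to get v = -3.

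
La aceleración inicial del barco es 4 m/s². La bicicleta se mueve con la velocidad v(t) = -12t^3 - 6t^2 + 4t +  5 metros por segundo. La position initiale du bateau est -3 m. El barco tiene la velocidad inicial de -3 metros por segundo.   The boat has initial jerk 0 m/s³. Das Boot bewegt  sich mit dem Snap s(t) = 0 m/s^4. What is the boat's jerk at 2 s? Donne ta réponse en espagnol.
Partiendo del snap s(t) = 0, tomamos 1 antiderivada. Integrando el snap y usando la condición inicial j(0) = 0, obtenemos j(t) = 0. De la ecuación de la sacudida j(t) = 0, sustituimos t = 2 para obtener j = 0.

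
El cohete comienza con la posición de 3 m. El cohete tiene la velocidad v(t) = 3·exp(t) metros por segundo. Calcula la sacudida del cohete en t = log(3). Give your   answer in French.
Nous devons dériver notre équation de la vitesse v(t) = 3·exp(t) 2 fois. La dérivée de la vitesse donne l'accélération: a(t) = 3·exp(t). En prenant d/dt de a(t), nous trouvons j(t) = 3·exp(t). En utilisant j(t) = 3·exp(t) et en substituant t = log(3), nous trouvons j = 9.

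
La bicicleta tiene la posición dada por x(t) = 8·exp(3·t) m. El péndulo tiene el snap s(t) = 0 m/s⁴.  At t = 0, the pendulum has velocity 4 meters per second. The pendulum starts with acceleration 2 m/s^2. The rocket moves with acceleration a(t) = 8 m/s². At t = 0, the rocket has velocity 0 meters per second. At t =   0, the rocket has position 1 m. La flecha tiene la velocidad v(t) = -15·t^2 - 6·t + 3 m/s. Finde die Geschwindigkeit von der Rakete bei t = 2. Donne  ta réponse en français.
Pour résoudre ceci, nous devons prendre 1 primitive de notre équation de l'accélération a(t) = 8. L'intégrale de l'accélération, avec v(0) = 0, donne la vitesse: v(t) = 8·t. De l'équation de la vitesse v(t) = 8·t, nous substituons t = 2 pour obtenir v = 16.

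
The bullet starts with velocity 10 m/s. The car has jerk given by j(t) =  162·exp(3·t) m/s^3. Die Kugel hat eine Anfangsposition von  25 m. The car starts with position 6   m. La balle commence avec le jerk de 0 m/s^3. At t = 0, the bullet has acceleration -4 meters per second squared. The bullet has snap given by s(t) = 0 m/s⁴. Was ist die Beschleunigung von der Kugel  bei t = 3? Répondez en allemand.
Wir müssen unsere Gleichung für den Snap s(t) = 0 2-mal integrieren. Die Stammfunktion von dem Snap ist der Ruck. Mit j(0) = 0 erhalten wir j(t) = 0. Mit ∫j(t)dt und Anwendung von a(0) = -4, finden wir a(t) = -4. Aus der Gleichung für die Beschleunigung a(t) = -4, setzen wir t = 3 ein und erhalten a = -4.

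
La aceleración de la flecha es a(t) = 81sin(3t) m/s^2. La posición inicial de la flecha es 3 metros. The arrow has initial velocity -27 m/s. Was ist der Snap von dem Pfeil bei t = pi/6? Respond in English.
Starting from acceleration a(t) = 81·sin(3·t), we take 2 derivatives. The derivative of acceleration gives jerk: j(t) = 243·cos(3·t). The derivative of jerk gives snap: s(t) = -729·sin(3·t). Using s(t) = -729·sin(3·t) and substituting t = pi/6, we find s = -729.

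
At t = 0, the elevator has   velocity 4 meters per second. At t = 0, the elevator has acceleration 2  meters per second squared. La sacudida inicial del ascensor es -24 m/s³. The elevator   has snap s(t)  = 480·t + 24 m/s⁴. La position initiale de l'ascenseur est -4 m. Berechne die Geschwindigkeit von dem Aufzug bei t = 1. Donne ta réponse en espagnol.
Debemos encontrar la antiderivada de nuestra ecuación del snap s(t) = 480·t + 24 3 veces. La antiderivada del snap es la sacudida. Usando j(0) = -24, obtenemos j(t) = 240·t^2 + 24·t - 24. La integral de la sacudida es la aceleración. Usando a(0) = 2, obtenemos a(t) = 80·t^3 + 12·t^2 - 24·t + 2. La antiderivada de la aceleración, con v(0) = 4, da la velocidad: v(t) = 20·t^4 + 4·t^3 - 12·t^2 + 2·t + 4. Tenemos la velocidad v(t) = 20·t^4 + 4·t^3 - 12·t^2 + 2·t + 4. Sustituyendo t = 1: v(1) = 18.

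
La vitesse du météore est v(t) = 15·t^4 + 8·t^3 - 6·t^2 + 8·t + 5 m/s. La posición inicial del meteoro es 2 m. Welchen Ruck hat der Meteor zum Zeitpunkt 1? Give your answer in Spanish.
Partiendo de la velocidad v(t) = 15·t^4 + 8·t^3 - 6·t^2 + 8·t + 5, tomamos 2 derivadas. Derivando la velocidad, obtenemos la aceleración: a(t) = 60·t^3 + 24·t^2 - 12·t + 8. Derivando la aceleración, obtenemos la sacudida: j(t) = 180·t^2 + 48·t - 12. Tenemos la sacudida j(t) = 180·t^2 + 48·t - 12. Sustituyendo t = 1: j(1) = 216.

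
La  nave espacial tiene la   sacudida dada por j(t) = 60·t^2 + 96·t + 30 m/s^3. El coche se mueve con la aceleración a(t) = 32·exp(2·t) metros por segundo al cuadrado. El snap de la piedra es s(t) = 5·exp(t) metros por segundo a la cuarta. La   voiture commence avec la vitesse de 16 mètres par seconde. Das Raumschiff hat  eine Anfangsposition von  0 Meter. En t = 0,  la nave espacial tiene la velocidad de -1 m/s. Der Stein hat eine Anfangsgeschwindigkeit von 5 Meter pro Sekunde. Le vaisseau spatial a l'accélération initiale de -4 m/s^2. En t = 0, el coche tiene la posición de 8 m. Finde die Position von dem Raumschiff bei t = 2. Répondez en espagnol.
Para resolver esto, necesitamos tomar 3 integrales de nuestra ecuación de la sacudida j(t) = 60·t^2 + 96·t + 30. La antiderivada de la sacudida, con a(0) = -4, da la aceleración: a(t) = 20·t^3 + 48·t^2 + 30·t - 4. Tomando ∫a(t)dt y aplicando v(0) = -1, encontramos v(t) = 5·t^4 + 16·t^3 + 15·t^2 - 4·t - 1. Tomando ∫v(t)dt y aplicando x(0) = 0, encontramos x(t) = t^5 + 4·t^4 + 5·t^3 - 2·t^2 - t. De la ecuación de la posición x(t) = t^5 + 4·t^4 + 5·t^3 - 2·t^2 - t, sustituimos t = 2 para obtener x = 126.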